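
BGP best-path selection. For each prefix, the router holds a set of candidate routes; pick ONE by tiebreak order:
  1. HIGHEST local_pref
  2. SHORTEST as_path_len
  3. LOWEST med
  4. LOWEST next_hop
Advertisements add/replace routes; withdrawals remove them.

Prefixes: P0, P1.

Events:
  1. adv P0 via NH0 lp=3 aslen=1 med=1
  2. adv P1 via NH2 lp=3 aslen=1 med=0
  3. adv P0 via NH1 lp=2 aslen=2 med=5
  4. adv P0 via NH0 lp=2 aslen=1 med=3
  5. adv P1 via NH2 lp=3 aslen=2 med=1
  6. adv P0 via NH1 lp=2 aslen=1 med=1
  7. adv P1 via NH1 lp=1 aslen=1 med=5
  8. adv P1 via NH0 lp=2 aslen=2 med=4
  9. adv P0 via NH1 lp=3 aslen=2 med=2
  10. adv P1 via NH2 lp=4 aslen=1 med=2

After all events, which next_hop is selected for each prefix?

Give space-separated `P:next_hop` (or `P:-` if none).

Answer: P0:NH1 P1:NH2

Derivation:
Op 1: best P0=NH0 P1=-
Op 2: best P0=NH0 P1=NH2
Op 3: best P0=NH0 P1=NH2
Op 4: best P0=NH0 P1=NH2
Op 5: best P0=NH0 P1=NH2
Op 6: best P0=NH1 P1=NH2
Op 7: best P0=NH1 P1=NH2
Op 8: best P0=NH1 P1=NH2
Op 9: best P0=NH1 P1=NH2
Op 10: best P0=NH1 P1=NH2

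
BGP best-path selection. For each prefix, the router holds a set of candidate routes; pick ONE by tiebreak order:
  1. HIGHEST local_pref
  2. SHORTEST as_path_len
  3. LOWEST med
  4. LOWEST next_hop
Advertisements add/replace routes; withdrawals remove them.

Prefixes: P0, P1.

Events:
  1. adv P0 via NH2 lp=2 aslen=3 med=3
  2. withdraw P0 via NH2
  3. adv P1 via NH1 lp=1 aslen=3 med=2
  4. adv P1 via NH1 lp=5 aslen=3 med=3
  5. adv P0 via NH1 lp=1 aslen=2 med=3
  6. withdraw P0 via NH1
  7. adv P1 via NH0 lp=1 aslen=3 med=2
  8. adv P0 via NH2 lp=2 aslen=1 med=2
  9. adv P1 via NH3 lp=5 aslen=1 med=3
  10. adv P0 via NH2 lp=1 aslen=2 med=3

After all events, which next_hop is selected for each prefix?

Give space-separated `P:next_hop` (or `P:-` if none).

Op 1: best P0=NH2 P1=-
Op 2: best P0=- P1=-
Op 3: best P0=- P1=NH1
Op 4: best P0=- P1=NH1
Op 5: best P0=NH1 P1=NH1
Op 6: best P0=- P1=NH1
Op 7: best P0=- P1=NH1
Op 8: best P0=NH2 P1=NH1
Op 9: best P0=NH2 P1=NH3
Op 10: best P0=NH2 P1=NH3

Answer: P0:NH2 P1:NH3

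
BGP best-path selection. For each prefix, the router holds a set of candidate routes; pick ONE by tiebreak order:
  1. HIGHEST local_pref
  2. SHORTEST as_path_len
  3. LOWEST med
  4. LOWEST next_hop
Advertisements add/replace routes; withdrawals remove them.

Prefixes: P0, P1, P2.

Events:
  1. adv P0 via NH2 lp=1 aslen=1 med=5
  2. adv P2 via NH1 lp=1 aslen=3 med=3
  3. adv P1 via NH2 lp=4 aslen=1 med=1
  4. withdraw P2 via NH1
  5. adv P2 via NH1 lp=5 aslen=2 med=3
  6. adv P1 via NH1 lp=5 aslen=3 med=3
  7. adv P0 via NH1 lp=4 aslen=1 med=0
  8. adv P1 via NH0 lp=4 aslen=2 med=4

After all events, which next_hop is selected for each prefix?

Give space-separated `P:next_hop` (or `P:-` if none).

Answer: P0:NH1 P1:NH1 P2:NH1

Derivation:
Op 1: best P0=NH2 P1=- P2=-
Op 2: best P0=NH2 P1=- P2=NH1
Op 3: best P0=NH2 P1=NH2 P2=NH1
Op 4: best P0=NH2 P1=NH2 P2=-
Op 5: best P0=NH2 P1=NH2 P2=NH1
Op 6: best P0=NH2 P1=NH1 P2=NH1
Op 7: best P0=NH1 P1=NH1 P2=NH1
Op 8: best P0=NH1 P1=NH1 P2=NH1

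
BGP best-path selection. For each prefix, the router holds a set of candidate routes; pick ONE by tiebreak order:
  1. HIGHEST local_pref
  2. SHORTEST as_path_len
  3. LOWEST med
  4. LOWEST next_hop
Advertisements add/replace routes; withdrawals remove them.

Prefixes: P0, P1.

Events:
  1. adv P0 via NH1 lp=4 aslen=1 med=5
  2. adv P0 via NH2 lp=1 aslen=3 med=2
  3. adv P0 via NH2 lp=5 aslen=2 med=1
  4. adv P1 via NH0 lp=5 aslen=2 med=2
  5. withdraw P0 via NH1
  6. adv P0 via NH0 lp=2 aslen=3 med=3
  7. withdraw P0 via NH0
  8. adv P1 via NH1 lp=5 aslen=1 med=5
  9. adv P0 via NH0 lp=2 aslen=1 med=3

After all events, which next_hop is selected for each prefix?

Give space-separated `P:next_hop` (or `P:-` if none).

Answer: P0:NH2 P1:NH1

Derivation:
Op 1: best P0=NH1 P1=-
Op 2: best P0=NH1 P1=-
Op 3: best P0=NH2 P1=-
Op 4: best P0=NH2 P1=NH0
Op 5: best P0=NH2 P1=NH0
Op 6: best P0=NH2 P1=NH0
Op 7: best P0=NH2 P1=NH0
Op 8: best P0=NH2 P1=NH1
Op 9: best P0=NH2 P1=NH1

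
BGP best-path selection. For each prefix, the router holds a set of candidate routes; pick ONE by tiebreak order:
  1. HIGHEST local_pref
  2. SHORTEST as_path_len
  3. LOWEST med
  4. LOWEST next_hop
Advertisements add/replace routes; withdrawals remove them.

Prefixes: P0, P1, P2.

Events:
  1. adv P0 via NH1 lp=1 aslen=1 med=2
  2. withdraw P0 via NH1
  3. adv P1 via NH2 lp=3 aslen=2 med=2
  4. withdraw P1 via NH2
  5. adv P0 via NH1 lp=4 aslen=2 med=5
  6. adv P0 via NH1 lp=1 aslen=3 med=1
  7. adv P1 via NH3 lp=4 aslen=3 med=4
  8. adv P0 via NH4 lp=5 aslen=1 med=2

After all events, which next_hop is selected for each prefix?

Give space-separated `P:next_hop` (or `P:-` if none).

Op 1: best P0=NH1 P1=- P2=-
Op 2: best P0=- P1=- P2=-
Op 3: best P0=- P1=NH2 P2=-
Op 4: best P0=- P1=- P2=-
Op 5: best P0=NH1 P1=- P2=-
Op 6: best P0=NH1 P1=- P2=-
Op 7: best P0=NH1 P1=NH3 P2=-
Op 8: best P0=NH4 P1=NH3 P2=-

Answer: P0:NH4 P1:NH3 P2:-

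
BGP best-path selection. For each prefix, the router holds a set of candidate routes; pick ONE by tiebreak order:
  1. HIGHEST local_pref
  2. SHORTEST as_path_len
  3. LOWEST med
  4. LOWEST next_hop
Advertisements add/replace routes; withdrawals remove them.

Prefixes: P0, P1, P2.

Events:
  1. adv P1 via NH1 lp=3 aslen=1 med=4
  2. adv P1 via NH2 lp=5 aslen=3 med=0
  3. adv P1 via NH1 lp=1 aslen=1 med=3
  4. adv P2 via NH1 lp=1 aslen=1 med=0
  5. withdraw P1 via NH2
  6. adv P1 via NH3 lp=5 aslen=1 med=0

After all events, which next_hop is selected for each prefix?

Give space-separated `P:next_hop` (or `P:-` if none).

Op 1: best P0=- P1=NH1 P2=-
Op 2: best P0=- P1=NH2 P2=-
Op 3: best P0=- P1=NH2 P2=-
Op 4: best P0=- P1=NH2 P2=NH1
Op 5: best P0=- P1=NH1 P2=NH1
Op 6: best P0=- P1=NH3 P2=NH1

Answer: P0:- P1:NH3 P2:NH1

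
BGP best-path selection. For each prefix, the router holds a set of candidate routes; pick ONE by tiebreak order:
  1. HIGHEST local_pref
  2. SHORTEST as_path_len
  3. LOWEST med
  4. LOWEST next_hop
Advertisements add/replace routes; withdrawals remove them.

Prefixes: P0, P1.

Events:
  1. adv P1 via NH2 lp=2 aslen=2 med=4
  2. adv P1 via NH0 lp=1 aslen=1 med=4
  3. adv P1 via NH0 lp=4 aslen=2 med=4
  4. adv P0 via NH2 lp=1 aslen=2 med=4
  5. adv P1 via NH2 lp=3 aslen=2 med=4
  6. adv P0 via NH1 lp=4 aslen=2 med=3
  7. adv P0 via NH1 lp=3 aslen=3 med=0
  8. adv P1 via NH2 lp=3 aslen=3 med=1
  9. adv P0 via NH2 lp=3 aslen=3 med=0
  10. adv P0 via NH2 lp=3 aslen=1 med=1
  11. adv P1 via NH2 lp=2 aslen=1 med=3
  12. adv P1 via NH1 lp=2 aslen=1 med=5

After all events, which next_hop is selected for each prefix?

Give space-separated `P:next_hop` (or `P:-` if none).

Answer: P0:NH2 P1:NH0

Derivation:
Op 1: best P0=- P1=NH2
Op 2: best P0=- P1=NH2
Op 3: best P0=- P1=NH0
Op 4: best P0=NH2 P1=NH0
Op 5: best P0=NH2 P1=NH0
Op 6: best P0=NH1 P1=NH0
Op 7: best P0=NH1 P1=NH0
Op 8: best P0=NH1 P1=NH0
Op 9: best P0=NH1 P1=NH0
Op 10: best P0=NH2 P1=NH0
Op 11: best P0=NH2 P1=NH0
Op 12: best P0=NH2 P1=NH0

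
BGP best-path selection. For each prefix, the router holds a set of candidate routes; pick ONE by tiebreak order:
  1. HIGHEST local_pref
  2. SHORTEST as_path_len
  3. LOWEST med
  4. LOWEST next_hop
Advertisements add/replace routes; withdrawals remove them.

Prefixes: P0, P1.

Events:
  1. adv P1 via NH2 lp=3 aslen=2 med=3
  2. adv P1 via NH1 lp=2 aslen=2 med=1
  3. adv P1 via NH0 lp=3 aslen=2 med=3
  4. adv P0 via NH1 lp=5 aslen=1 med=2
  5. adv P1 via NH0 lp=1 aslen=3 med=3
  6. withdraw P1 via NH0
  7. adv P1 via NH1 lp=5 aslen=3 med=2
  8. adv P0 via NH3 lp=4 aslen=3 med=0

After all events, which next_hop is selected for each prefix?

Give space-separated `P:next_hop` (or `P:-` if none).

Answer: P0:NH1 P1:NH1

Derivation:
Op 1: best P0=- P1=NH2
Op 2: best P0=- P1=NH2
Op 3: best P0=- P1=NH0
Op 4: best P0=NH1 P1=NH0
Op 5: best P0=NH1 P1=NH2
Op 6: best P0=NH1 P1=NH2
Op 7: best P0=NH1 P1=NH1
Op 8: best P0=NH1 P1=NH1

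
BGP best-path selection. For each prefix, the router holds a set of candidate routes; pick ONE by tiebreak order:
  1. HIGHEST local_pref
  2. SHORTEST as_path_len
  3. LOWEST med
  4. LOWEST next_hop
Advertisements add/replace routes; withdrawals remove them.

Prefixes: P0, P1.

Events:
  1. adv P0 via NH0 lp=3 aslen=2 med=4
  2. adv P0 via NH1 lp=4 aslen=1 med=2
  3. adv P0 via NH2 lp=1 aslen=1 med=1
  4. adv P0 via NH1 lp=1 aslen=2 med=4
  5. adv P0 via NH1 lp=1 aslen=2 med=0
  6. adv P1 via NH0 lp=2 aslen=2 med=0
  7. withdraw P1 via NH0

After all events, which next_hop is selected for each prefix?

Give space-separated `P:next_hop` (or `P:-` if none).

Op 1: best P0=NH0 P1=-
Op 2: best P0=NH1 P1=-
Op 3: best P0=NH1 P1=-
Op 4: best P0=NH0 P1=-
Op 5: best P0=NH0 P1=-
Op 6: best P0=NH0 P1=NH0
Op 7: best P0=NH0 P1=-

Answer: P0:NH0 P1:-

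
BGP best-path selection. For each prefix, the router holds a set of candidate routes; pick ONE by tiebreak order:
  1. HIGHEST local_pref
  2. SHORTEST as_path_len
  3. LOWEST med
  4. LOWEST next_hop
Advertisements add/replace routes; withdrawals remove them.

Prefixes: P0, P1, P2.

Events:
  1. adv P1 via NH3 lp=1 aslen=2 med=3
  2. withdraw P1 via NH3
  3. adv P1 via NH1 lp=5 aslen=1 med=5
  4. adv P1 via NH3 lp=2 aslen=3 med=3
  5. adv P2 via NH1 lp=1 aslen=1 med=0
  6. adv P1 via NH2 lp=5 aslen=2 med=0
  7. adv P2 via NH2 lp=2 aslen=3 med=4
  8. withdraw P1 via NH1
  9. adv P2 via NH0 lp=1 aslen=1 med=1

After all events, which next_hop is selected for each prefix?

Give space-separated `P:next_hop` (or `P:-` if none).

Answer: P0:- P1:NH2 P2:NH2

Derivation:
Op 1: best P0=- P1=NH3 P2=-
Op 2: best P0=- P1=- P2=-
Op 3: best P0=- P1=NH1 P2=-
Op 4: best P0=- P1=NH1 P2=-
Op 5: best P0=- P1=NH1 P2=NH1
Op 6: best P0=- P1=NH1 P2=NH1
Op 7: best P0=- P1=NH1 P2=NH2
Op 8: best P0=- P1=NH2 P2=NH2
Op 9: best P0=- P1=NH2 P2=NH2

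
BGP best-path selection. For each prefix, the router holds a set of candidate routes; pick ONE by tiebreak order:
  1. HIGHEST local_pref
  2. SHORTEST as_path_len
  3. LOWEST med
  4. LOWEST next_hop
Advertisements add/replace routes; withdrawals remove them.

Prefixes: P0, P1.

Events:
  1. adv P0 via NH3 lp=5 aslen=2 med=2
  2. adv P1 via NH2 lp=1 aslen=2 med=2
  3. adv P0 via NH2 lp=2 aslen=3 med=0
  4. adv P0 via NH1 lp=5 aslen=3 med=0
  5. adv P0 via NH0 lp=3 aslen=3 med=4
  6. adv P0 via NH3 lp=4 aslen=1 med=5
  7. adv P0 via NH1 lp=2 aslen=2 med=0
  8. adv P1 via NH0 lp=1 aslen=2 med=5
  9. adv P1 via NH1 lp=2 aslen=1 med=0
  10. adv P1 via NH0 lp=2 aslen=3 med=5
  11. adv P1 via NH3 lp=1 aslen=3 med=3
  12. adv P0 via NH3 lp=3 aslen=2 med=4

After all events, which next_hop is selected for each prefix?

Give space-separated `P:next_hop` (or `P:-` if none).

Op 1: best P0=NH3 P1=-
Op 2: best P0=NH3 P1=NH2
Op 3: best P0=NH3 P1=NH2
Op 4: best P0=NH3 P1=NH2
Op 5: best P0=NH3 P1=NH2
Op 6: best P0=NH1 P1=NH2
Op 7: best P0=NH3 P1=NH2
Op 8: best P0=NH3 P1=NH2
Op 9: best P0=NH3 P1=NH1
Op 10: best P0=NH3 P1=NH1
Op 11: best P0=NH3 P1=NH1
Op 12: best P0=NH3 P1=NH1

Answer: P0:NH3 P1:NH1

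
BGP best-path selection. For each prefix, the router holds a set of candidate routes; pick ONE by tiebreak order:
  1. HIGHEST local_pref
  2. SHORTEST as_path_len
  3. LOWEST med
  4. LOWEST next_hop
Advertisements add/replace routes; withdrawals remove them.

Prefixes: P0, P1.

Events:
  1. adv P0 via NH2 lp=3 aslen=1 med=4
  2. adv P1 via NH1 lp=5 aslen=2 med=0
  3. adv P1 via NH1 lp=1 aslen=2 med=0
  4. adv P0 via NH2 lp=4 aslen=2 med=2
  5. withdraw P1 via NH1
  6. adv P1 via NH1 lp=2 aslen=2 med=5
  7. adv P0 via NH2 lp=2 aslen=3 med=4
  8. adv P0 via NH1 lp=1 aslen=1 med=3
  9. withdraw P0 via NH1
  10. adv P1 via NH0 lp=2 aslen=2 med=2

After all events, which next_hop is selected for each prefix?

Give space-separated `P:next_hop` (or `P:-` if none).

Op 1: best P0=NH2 P1=-
Op 2: best P0=NH2 P1=NH1
Op 3: best P0=NH2 P1=NH1
Op 4: best P0=NH2 P1=NH1
Op 5: best P0=NH2 P1=-
Op 6: best P0=NH2 P1=NH1
Op 7: best P0=NH2 P1=NH1
Op 8: best P0=NH2 P1=NH1
Op 9: best P0=NH2 P1=NH1
Op 10: best P0=NH2 P1=NH0

Answer: P0:NH2 P1:NH0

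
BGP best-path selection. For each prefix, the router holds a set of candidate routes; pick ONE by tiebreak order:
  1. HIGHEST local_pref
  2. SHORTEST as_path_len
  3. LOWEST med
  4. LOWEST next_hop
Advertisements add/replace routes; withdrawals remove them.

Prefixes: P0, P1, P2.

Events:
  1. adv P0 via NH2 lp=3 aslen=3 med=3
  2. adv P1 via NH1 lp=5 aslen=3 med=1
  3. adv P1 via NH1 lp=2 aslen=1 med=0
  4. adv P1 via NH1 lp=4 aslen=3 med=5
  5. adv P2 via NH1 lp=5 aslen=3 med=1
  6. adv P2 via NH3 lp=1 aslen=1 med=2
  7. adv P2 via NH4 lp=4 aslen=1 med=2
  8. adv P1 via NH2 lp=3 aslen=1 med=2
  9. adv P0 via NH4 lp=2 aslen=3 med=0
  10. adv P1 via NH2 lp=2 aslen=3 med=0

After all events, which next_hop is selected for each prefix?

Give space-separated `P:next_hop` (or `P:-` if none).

Op 1: best P0=NH2 P1=- P2=-
Op 2: best P0=NH2 P1=NH1 P2=-
Op 3: best P0=NH2 P1=NH1 P2=-
Op 4: best P0=NH2 P1=NH1 P2=-
Op 5: best P0=NH2 P1=NH1 P2=NH1
Op 6: best P0=NH2 P1=NH1 P2=NH1
Op 7: best P0=NH2 P1=NH1 P2=NH1
Op 8: best P0=NH2 P1=NH1 P2=NH1
Op 9: best P0=NH2 P1=NH1 P2=NH1
Op 10: best P0=NH2 P1=NH1 P2=NH1

Answer: P0:NH2 P1:NH1 P2:NH1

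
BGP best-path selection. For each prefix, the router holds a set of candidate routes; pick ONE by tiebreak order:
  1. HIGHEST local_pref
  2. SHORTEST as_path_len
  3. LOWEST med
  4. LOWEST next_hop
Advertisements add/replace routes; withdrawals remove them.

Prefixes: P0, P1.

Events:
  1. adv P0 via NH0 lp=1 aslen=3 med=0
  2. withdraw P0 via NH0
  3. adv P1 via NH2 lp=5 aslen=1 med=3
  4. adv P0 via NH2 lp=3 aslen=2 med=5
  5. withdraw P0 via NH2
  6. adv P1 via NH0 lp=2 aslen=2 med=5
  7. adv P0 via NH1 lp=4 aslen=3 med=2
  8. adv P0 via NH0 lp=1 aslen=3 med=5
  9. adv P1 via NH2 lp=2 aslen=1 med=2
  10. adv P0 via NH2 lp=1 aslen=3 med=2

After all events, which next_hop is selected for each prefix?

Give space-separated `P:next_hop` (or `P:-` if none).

Answer: P0:NH1 P1:NH2

Derivation:
Op 1: best P0=NH0 P1=-
Op 2: best P0=- P1=-
Op 3: best P0=- P1=NH2
Op 4: best P0=NH2 P1=NH2
Op 5: best P0=- P1=NH2
Op 6: best P0=- P1=NH2
Op 7: best P0=NH1 P1=NH2
Op 8: best P0=NH1 P1=NH2
Op 9: best P0=NH1 P1=NH2
Op 10: best P0=NH1 P1=NH2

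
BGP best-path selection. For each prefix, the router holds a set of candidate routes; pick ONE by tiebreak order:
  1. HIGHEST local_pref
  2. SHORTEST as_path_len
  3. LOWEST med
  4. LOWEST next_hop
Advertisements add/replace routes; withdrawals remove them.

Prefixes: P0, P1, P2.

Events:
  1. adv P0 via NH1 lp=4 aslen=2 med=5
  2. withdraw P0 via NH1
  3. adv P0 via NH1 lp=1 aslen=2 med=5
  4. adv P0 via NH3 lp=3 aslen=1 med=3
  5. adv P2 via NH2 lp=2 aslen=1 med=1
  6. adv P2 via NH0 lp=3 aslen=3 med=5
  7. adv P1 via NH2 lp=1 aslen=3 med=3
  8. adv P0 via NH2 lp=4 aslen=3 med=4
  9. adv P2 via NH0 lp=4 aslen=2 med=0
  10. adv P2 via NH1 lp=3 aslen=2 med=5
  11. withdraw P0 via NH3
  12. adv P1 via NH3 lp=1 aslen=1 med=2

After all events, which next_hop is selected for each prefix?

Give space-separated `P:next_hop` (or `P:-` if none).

Answer: P0:NH2 P1:NH3 P2:NH0

Derivation:
Op 1: best P0=NH1 P1=- P2=-
Op 2: best P0=- P1=- P2=-
Op 3: best P0=NH1 P1=- P2=-
Op 4: best P0=NH3 P1=- P2=-
Op 5: best P0=NH3 P1=- P2=NH2
Op 6: best P0=NH3 P1=- P2=NH0
Op 7: best P0=NH3 P1=NH2 P2=NH0
Op 8: best P0=NH2 P1=NH2 P2=NH0
Op 9: best P0=NH2 P1=NH2 P2=NH0
Op 10: best P0=NH2 P1=NH2 P2=NH0
Op 11: best P0=NH2 P1=NH2 P2=NH0
Op 12: best P0=NH2 P1=NH3 P2=NH0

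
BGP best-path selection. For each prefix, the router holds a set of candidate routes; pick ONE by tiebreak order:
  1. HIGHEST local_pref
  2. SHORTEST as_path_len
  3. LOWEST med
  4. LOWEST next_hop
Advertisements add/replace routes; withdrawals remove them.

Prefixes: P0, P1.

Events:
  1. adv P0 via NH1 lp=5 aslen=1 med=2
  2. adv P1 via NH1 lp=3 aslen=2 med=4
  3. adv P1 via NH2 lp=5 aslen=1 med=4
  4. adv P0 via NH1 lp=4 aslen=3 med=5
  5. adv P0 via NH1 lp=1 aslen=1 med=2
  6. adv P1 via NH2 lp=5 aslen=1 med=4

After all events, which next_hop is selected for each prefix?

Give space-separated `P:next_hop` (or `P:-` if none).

Op 1: best P0=NH1 P1=-
Op 2: best P0=NH1 P1=NH1
Op 3: best P0=NH1 P1=NH2
Op 4: best P0=NH1 P1=NH2
Op 5: best P0=NH1 P1=NH2
Op 6: best P0=NH1 P1=NH2

Answer: P0:NH1 P1:NH2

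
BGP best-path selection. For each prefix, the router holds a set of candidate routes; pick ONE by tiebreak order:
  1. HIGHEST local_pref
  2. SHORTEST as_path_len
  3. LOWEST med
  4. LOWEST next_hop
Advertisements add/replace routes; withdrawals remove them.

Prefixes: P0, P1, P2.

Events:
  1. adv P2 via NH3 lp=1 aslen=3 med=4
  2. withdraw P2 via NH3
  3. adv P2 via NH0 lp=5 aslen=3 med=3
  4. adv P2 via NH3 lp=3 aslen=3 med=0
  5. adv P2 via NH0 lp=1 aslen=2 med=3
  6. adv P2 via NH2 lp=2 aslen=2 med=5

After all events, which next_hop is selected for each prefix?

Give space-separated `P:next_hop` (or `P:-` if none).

Answer: P0:- P1:- P2:NH3

Derivation:
Op 1: best P0=- P1=- P2=NH3
Op 2: best P0=- P1=- P2=-
Op 3: best P0=- P1=- P2=NH0
Op 4: best P0=- P1=- P2=NH0
Op 5: best P0=- P1=- P2=NH3
Op 6: best P0=- P1=- P2=NH3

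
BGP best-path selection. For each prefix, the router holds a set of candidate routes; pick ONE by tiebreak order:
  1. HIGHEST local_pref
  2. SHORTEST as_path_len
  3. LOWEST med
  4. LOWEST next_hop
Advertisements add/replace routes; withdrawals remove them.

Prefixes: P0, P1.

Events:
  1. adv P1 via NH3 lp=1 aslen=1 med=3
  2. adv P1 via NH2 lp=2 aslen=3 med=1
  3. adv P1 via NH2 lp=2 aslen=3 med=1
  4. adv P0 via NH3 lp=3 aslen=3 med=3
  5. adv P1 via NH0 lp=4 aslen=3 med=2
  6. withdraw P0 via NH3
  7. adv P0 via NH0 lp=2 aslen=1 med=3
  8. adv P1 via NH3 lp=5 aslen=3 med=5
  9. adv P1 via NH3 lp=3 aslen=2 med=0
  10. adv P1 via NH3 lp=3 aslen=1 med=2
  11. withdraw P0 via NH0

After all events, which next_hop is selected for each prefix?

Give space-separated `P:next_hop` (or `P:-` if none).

Op 1: best P0=- P1=NH3
Op 2: best P0=- P1=NH2
Op 3: best P0=- P1=NH2
Op 4: best P0=NH3 P1=NH2
Op 5: best P0=NH3 P1=NH0
Op 6: best P0=- P1=NH0
Op 7: best P0=NH0 P1=NH0
Op 8: best P0=NH0 P1=NH3
Op 9: best P0=NH0 P1=NH0
Op 10: best P0=NH0 P1=NH0
Op 11: best P0=- P1=NH0

Answer: P0:- P1:NH0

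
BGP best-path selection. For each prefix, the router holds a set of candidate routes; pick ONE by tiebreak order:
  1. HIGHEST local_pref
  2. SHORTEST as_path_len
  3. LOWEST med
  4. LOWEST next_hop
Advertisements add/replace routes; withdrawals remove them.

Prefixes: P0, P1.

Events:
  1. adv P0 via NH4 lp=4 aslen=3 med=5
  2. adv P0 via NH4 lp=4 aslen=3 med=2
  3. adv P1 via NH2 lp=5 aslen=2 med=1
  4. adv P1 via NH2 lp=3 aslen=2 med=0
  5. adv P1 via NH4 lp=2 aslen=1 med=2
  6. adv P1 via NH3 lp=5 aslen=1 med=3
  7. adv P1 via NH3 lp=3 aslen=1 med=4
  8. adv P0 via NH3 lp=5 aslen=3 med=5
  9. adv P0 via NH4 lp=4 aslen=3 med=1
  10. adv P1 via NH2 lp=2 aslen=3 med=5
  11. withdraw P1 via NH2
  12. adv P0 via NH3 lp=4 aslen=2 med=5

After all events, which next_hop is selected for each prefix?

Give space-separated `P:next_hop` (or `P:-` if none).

Answer: P0:NH3 P1:NH3

Derivation:
Op 1: best P0=NH4 P1=-
Op 2: best P0=NH4 P1=-
Op 3: best P0=NH4 P1=NH2
Op 4: best P0=NH4 P1=NH2
Op 5: best P0=NH4 P1=NH2
Op 6: best P0=NH4 P1=NH3
Op 7: best P0=NH4 P1=NH3
Op 8: best P0=NH3 P1=NH3
Op 9: best P0=NH3 P1=NH3
Op 10: best P0=NH3 P1=NH3
Op 11: best P0=NH3 P1=NH3
Op 12: best P0=NH3 P1=NH3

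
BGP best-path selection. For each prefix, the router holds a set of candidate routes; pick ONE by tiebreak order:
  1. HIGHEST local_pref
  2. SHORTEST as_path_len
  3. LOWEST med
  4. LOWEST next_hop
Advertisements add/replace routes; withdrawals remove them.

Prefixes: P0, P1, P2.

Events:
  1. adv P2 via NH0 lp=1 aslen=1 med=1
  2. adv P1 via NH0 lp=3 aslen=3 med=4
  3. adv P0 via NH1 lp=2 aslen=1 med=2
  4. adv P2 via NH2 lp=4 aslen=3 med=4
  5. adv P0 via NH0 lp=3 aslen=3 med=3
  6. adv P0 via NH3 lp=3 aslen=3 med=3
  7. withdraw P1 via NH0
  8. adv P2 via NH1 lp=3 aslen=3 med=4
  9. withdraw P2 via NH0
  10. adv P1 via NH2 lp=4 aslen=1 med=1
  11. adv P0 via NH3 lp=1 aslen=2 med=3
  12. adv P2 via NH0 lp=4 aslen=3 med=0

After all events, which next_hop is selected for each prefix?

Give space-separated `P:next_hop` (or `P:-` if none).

Answer: P0:NH0 P1:NH2 P2:NH0

Derivation:
Op 1: best P0=- P1=- P2=NH0
Op 2: best P0=- P1=NH0 P2=NH0
Op 3: best P0=NH1 P1=NH0 P2=NH0
Op 4: best P0=NH1 P1=NH0 P2=NH2
Op 5: best P0=NH0 P1=NH0 P2=NH2
Op 6: best P0=NH0 P1=NH0 P2=NH2
Op 7: best P0=NH0 P1=- P2=NH2
Op 8: best P0=NH0 P1=- P2=NH2
Op 9: best P0=NH0 P1=- P2=NH2
Op 10: best P0=NH0 P1=NH2 P2=NH2
Op 11: best P0=NH0 P1=NH2 P2=NH2
Op 12: best P0=NH0 P1=NH2 P2=NH0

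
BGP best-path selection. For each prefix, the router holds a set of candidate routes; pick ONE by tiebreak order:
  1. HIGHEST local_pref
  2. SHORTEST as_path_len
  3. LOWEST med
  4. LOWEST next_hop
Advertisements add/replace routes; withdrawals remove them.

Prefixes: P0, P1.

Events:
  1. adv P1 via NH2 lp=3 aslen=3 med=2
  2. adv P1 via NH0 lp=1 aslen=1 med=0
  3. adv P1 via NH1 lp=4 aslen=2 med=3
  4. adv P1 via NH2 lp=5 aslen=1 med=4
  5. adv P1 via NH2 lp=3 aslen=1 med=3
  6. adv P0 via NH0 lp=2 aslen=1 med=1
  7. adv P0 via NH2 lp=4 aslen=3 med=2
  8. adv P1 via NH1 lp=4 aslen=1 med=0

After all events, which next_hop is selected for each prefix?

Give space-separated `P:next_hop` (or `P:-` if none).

Op 1: best P0=- P1=NH2
Op 2: best P0=- P1=NH2
Op 3: best P0=- P1=NH1
Op 4: best P0=- P1=NH2
Op 5: best P0=- P1=NH1
Op 6: best P0=NH0 P1=NH1
Op 7: best P0=NH2 P1=NH1
Op 8: best P0=NH2 P1=NH1

Answer: P0:NH2 P1:NH1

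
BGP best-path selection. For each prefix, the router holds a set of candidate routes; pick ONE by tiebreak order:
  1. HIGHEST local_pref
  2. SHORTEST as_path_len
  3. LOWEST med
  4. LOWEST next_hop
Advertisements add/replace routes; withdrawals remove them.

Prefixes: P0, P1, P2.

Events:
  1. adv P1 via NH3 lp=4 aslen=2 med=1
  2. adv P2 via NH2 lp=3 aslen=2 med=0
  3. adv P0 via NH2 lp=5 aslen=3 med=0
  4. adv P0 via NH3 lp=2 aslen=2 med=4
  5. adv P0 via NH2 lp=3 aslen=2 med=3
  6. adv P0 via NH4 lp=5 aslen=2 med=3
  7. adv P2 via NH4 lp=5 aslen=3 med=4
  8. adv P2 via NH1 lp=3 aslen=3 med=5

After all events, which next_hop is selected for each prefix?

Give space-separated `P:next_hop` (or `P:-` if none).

Op 1: best P0=- P1=NH3 P2=-
Op 2: best P0=- P1=NH3 P2=NH2
Op 3: best P0=NH2 P1=NH3 P2=NH2
Op 4: best P0=NH2 P1=NH3 P2=NH2
Op 5: best P0=NH2 P1=NH3 P2=NH2
Op 6: best P0=NH4 P1=NH3 P2=NH2
Op 7: best P0=NH4 P1=NH3 P2=NH4
Op 8: best P0=NH4 P1=NH3 P2=NH4

Answer: P0:NH4 P1:NH3 P2:NH4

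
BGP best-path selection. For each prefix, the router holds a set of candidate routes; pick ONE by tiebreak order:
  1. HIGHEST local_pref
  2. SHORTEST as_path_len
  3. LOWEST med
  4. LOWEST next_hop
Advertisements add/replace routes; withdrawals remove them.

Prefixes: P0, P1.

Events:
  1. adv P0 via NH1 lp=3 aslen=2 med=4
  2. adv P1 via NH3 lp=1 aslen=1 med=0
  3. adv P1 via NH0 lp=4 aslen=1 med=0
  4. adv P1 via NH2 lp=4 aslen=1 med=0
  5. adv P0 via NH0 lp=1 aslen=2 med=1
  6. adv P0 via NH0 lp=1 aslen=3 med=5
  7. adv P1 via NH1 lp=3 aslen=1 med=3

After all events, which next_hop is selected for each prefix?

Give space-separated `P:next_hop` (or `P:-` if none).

Op 1: best P0=NH1 P1=-
Op 2: best P0=NH1 P1=NH3
Op 3: best P0=NH1 P1=NH0
Op 4: best P0=NH1 P1=NH0
Op 5: best P0=NH1 P1=NH0
Op 6: best P0=NH1 P1=NH0
Op 7: best P0=NH1 P1=NH0

Answer: P0:NH1 P1:NH0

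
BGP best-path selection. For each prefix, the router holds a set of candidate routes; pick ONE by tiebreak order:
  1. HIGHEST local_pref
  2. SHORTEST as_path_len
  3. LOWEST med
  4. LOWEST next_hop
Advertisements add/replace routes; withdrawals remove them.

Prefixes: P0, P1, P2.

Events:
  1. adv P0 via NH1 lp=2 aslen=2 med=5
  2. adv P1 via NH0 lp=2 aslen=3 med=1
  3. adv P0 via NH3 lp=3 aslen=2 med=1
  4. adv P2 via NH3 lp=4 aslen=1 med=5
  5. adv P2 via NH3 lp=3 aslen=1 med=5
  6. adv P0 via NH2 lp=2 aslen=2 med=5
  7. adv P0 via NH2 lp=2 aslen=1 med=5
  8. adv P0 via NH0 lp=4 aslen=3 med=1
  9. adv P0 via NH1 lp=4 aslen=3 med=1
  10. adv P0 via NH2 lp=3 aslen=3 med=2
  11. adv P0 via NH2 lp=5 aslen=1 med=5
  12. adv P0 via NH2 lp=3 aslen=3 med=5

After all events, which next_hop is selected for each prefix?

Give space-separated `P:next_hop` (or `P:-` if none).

Op 1: best P0=NH1 P1=- P2=-
Op 2: best P0=NH1 P1=NH0 P2=-
Op 3: best P0=NH3 P1=NH0 P2=-
Op 4: best P0=NH3 P1=NH0 P2=NH3
Op 5: best P0=NH3 P1=NH0 P2=NH3
Op 6: best P0=NH3 P1=NH0 P2=NH3
Op 7: best P0=NH3 P1=NH0 P2=NH3
Op 8: best P0=NH0 P1=NH0 P2=NH3
Op 9: best P0=NH0 P1=NH0 P2=NH3
Op 10: best P0=NH0 P1=NH0 P2=NH3
Op 11: best P0=NH2 P1=NH0 P2=NH3
Op 12: best P0=NH0 P1=NH0 P2=NH3

Answer: P0:NH0 P1:NH0 P2:NH3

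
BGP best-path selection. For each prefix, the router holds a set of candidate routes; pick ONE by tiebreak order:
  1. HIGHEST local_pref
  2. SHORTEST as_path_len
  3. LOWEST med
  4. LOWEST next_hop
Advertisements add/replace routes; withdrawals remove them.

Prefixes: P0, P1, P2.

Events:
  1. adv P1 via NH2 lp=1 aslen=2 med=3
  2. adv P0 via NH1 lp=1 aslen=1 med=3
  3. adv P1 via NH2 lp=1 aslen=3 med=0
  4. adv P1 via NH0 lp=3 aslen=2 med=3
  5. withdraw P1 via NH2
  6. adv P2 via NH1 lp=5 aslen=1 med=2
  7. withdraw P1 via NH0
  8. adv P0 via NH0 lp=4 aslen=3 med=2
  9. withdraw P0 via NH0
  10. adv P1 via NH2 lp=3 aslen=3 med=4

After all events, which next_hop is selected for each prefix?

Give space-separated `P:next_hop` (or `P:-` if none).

Op 1: best P0=- P1=NH2 P2=-
Op 2: best P0=NH1 P1=NH2 P2=-
Op 3: best P0=NH1 P1=NH2 P2=-
Op 4: best P0=NH1 P1=NH0 P2=-
Op 5: best P0=NH1 P1=NH0 P2=-
Op 6: best P0=NH1 P1=NH0 P2=NH1
Op 7: best P0=NH1 P1=- P2=NH1
Op 8: best P0=NH0 P1=- P2=NH1
Op 9: best P0=NH1 P1=- P2=NH1
Op 10: best P0=NH1 P1=NH2 P2=NH1

Answer: P0:NH1 P1:NH2 P2:NH1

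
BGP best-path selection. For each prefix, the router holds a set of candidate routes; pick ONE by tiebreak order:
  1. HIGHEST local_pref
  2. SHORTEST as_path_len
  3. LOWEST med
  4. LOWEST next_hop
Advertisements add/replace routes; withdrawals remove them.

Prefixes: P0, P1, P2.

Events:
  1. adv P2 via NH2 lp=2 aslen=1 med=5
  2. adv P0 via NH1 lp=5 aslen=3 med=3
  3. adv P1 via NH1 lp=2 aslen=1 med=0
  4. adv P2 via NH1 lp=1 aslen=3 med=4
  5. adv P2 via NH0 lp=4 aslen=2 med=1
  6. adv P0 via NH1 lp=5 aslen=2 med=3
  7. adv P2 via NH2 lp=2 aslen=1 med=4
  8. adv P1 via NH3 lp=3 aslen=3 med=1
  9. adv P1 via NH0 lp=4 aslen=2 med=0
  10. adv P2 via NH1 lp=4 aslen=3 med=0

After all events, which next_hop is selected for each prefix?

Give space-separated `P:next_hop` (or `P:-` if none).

Op 1: best P0=- P1=- P2=NH2
Op 2: best P0=NH1 P1=- P2=NH2
Op 3: best P0=NH1 P1=NH1 P2=NH2
Op 4: best P0=NH1 P1=NH1 P2=NH2
Op 5: best P0=NH1 P1=NH1 P2=NH0
Op 6: best P0=NH1 P1=NH1 P2=NH0
Op 7: best P0=NH1 P1=NH1 P2=NH0
Op 8: best P0=NH1 P1=NH3 P2=NH0
Op 9: best P0=NH1 P1=NH0 P2=NH0
Op 10: best P0=NH1 P1=NH0 P2=NH0

Answer: P0:NH1 P1:NH0 P2:NH0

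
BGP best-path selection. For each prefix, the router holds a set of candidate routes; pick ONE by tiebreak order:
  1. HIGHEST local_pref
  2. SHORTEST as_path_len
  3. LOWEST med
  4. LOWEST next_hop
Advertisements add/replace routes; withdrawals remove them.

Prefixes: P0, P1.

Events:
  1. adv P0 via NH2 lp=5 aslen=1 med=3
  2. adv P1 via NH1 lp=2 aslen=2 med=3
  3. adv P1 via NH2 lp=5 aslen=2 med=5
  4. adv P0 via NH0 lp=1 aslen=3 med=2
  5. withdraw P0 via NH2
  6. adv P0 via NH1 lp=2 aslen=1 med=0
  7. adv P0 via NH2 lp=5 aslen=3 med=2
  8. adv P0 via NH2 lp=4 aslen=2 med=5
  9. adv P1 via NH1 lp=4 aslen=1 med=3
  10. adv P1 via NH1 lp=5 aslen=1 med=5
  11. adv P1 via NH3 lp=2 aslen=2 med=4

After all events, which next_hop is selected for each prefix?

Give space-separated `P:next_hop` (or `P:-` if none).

Op 1: best P0=NH2 P1=-
Op 2: best P0=NH2 P1=NH1
Op 3: best P0=NH2 P1=NH2
Op 4: best P0=NH2 P1=NH2
Op 5: best P0=NH0 P1=NH2
Op 6: best P0=NH1 P1=NH2
Op 7: best P0=NH2 P1=NH2
Op 8: best P0=NH2 P1=NH2
Op 9: best P0=NH2 P1=NH2
Op 10: best P0=NH2 P1=NH1
Op 11: best P0=NH2 P1=NH1

Answer: P0:NH2 P1:NH1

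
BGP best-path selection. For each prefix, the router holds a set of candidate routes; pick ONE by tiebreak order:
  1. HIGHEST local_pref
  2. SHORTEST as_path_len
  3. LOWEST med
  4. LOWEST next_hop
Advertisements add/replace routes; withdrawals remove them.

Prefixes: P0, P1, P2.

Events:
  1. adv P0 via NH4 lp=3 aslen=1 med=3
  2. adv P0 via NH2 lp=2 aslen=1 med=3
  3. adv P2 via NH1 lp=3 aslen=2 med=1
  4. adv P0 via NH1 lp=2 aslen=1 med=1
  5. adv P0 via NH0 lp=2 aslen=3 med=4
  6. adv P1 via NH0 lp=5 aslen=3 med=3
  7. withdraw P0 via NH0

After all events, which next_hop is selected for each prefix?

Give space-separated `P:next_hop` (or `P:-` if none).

Answer: P0:NH4 P1:NH0 P2:NH1

Derivation:
Op 1: best P0=NH4 P1=- P2=-
Op 2: best P0=NH4 P1=- P2=-
Op 3: best P0=NH4 P1=- P2=NH1
Op 4: best P0=NH4 P1=- P2=NH1
Op 5: best P0=NH4 P1=- P2=NH1
Op 6: best P0=NH4 P1=NH0 P2=NH1
Op 7: best P0=NH4 P1=NH0 P2=NH1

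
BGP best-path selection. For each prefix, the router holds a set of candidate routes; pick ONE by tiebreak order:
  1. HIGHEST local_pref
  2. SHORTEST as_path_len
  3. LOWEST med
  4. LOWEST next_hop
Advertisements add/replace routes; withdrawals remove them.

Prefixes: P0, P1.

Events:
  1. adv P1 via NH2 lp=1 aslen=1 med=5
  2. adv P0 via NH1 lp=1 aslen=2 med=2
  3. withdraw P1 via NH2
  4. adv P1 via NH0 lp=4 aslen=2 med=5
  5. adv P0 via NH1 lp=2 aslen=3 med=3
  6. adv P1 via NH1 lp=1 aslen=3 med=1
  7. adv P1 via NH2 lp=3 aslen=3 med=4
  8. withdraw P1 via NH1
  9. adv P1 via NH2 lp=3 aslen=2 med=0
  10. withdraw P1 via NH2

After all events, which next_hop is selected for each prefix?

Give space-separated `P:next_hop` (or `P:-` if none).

Op 1: best P0=- P1=NH2
Op 2: best P0=NH1 P1=NH2
Op 3: best P0=NH1 P1=-
Op 4: best P0=NH1 P1=NH0
Op 5: best P0=NH1 P1=NH0
Op 6: best P0=NH1 P1=NH0
Op 7: best P0=NH1 P1=NH0
Op 8: best P0=NH1 P1=NH0
Op 9: best P0=NH1 P1=NH0
Op 10: best P0=NH1 P1=NH0

Answer: P0:NH1 P1:NH0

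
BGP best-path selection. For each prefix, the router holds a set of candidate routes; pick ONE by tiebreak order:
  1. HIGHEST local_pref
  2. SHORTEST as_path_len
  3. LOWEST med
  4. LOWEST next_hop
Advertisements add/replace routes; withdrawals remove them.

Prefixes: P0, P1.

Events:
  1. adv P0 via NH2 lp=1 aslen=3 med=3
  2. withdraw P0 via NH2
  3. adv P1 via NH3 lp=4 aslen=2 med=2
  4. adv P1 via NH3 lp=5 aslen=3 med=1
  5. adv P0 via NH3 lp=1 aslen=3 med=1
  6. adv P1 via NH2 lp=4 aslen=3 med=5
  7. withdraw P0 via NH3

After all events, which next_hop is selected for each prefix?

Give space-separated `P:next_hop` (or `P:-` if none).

Op 1: best P0=NH2 P1=-
Op 2: best P0=- P1=-
Op 3: best P0=- P1=NH3
Op 4: best P0=- P1=NH3
Op 5: best P0=NH3 P1=NH3
Op 6: best P0=NH3 P1=NH3
Op 7: best P0=- P1=NH3

Answer: P0:- P1:NH3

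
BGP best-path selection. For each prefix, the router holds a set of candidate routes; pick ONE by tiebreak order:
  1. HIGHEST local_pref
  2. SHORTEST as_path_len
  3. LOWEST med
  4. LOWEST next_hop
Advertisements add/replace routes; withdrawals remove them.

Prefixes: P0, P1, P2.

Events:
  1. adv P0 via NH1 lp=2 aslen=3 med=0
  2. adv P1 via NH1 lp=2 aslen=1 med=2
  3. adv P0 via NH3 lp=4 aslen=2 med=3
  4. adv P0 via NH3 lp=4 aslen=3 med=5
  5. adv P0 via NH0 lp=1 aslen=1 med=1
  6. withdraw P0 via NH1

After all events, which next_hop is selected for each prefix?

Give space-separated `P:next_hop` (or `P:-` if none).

Op 1: best P0=NH1 P1=- P2=-
Op 2: best P0=NH1 P1=NH1 P2=-
Op 3: best P0=NH3 P1=NH1 P2=-
Op 4: best P0=NH3 P1=NH1 P2=-
Op 5: best P0=NH3 P1=NH1 P2=-
Op 6: best P0=NH3 P1=NH1 P2=-

Answer: P0:NH3 P1:NH1 P2:-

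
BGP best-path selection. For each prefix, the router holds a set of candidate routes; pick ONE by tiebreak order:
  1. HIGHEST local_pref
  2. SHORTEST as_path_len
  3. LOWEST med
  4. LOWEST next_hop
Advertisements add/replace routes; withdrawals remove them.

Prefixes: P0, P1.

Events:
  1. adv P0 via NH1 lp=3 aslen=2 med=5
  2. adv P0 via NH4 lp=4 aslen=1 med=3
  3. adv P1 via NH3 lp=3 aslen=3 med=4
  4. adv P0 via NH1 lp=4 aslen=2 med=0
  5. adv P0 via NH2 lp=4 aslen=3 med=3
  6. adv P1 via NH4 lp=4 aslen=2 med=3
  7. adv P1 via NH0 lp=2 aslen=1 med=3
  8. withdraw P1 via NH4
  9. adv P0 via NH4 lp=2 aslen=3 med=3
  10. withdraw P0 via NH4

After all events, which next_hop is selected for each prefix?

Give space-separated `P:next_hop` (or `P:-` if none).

Op 1: best P0=NH1 P1=-
Op 2: best P0=NH4 P1=-
Op 3: best P0=NH4 P1=NH3
Op 4: best P0=NH4 P1=NH3
Op 5: best P0=NH4 P1=NH3
Op 6: best P0=NH4 P1=NH4
Op 7: best P0=NH4 P1=NH4
Op 8: best P0=NH4 P1=NH3
Op 9: best P0=NH1 P1=NH3
Op 10: best P0=NH1 P1=NH3

Answer: P0:NH1 P1:NH3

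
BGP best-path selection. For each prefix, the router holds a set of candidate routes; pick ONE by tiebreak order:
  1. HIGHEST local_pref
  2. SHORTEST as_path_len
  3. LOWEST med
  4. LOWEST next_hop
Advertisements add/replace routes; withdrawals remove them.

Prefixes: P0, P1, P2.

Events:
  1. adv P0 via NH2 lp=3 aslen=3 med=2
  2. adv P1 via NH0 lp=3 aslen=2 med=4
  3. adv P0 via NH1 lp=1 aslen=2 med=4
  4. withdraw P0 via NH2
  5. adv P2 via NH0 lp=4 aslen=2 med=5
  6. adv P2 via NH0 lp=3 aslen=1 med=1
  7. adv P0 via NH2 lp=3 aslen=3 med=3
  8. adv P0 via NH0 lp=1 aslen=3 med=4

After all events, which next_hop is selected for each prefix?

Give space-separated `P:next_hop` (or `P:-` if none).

Answer: P0:NH2 P1:NH0 P2:NH0

Derivation:
Op 1: best P0=NH2 P1=- P2=-
Op 2: best P0=NH2 P1=NH0 P2=-
Op 3: best P0=NH2 P1=NH0 P2=-
Op 4: best P0=NH1 P1=NH0 P2=-
Op 5: best P0=NH1 P1=NH0 P2=NH0
Op 6: best P0=NH1 P1=NH0 P2=NH0
Op 7: best P0=NH2 P1=NH0 P2=NH0
Op 8: best P0=NH2 P1=NH0 P2=NH0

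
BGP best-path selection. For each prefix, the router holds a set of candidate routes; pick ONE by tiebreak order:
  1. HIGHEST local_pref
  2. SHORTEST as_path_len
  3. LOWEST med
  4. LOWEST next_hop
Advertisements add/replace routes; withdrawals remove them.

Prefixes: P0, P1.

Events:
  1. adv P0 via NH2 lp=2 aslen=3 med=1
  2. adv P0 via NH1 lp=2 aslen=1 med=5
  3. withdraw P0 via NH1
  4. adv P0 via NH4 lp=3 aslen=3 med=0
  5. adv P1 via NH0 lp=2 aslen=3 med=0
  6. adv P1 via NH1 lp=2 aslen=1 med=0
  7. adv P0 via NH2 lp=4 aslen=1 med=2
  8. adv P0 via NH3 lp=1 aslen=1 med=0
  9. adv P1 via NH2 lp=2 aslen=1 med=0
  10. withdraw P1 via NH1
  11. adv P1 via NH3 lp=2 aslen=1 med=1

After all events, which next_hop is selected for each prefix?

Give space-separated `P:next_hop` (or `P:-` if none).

Op 1: best P0=NH2 P1=-
Op 2: best P0=NH1 P1=-
Op 3: best P0=NH2 P1=-
Op 4: best P0=NH4 P1=-
Op 5: best P0=NH4 P1=NH0
Op 6: best P0=NH4 P1=NH1
Op 7: best P0=NH2 P1=NH1
Op 8: best P0=NH2 P1=NH1
Op 9: best P0=NH2 P1=NH1
Op 10: best P0=NH2 P1=NH2
Op 11: best P0=NH2 P1=NH2

Answer: P0:NH2 P1:NH2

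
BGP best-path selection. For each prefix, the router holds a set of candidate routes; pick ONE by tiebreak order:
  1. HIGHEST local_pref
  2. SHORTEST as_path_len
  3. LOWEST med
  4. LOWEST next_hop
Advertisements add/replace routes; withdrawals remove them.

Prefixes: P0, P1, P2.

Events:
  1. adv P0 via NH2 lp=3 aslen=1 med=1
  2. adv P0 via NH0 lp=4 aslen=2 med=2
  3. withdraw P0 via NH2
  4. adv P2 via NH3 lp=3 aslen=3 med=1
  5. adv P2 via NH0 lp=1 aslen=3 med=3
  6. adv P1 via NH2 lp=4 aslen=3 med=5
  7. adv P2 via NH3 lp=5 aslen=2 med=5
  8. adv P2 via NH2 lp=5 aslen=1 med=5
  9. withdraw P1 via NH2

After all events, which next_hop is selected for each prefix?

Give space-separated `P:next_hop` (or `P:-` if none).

Answer: P0:NH0 P1:- P2:NH2

Derivation:
Op 1: best P0=NH2 P1=- P2=-
Op 2: best P0=NH0 P1=- P2=-
Op 3: best P0=NH0 P1=- P2=-
Op 4: best P0=NH0 P1=- P2=NH3
Op 5: best P0=NH0 P1=- P2=NH3
Op 6: best P0=NH0 P1=NH2 P2=NH3
Op 7: best P0=NH0 P1=NH2 P2=NH3
Op 8: best P0=NH0 P1=NH2 P2=NH2
Op 9: best P0=NH0 P1=- P2=NH2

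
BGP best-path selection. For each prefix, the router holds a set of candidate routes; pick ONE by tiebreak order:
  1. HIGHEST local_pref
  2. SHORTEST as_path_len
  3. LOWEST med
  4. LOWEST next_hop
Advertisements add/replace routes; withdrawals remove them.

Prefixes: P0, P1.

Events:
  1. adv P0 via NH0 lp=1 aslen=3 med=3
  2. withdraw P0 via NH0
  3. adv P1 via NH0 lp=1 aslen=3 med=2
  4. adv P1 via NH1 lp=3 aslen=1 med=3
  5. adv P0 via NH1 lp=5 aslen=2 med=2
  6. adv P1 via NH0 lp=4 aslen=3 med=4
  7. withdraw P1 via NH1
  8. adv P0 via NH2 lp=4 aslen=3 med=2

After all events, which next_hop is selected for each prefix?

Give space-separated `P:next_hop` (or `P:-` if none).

Op 1: best P0=NH0 P1=-
Op 2: best P0=- P1=-
Op 3: best P0=- P1=NH0
Op 4: best P0=- P1=NH1
Op 5: best P0=NH1 P1=NH1
Op 6: best P0=NH1 P1=NH0
Op 7: best P0=NH1 P1=NH0
Op 8: best P0=NH1 P1=NH0

Answer: P0:NH1 P1:NH0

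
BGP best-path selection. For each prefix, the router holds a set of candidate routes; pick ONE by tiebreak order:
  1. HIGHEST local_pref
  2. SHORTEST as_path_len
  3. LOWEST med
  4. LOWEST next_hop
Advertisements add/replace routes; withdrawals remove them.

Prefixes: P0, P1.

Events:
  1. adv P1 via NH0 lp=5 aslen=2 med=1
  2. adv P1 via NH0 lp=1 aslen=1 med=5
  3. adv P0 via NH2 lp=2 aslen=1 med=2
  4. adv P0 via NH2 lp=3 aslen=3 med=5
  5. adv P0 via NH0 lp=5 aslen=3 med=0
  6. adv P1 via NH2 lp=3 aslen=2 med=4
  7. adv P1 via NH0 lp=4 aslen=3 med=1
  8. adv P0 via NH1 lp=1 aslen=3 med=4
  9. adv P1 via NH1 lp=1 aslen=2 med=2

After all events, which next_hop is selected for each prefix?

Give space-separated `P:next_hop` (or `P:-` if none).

Op 1: best P0=- P1=NH0
Op 2: best P0=- P1=NH0
Op 3: best P0=NH2 P1=NH0
Op 4: best P0=NH2 P1=NH0
Op 5: best P0=NH0 P1=NH0
Op 6: best P0=NH0 P1=NH2
Op 7: best P0=NH0 P1=NH0
Op 8: best P0=NH0 P1=NH0
Op 9: best P0=NH0 P1=NH0

Answer: P0:NH0 P1:NH0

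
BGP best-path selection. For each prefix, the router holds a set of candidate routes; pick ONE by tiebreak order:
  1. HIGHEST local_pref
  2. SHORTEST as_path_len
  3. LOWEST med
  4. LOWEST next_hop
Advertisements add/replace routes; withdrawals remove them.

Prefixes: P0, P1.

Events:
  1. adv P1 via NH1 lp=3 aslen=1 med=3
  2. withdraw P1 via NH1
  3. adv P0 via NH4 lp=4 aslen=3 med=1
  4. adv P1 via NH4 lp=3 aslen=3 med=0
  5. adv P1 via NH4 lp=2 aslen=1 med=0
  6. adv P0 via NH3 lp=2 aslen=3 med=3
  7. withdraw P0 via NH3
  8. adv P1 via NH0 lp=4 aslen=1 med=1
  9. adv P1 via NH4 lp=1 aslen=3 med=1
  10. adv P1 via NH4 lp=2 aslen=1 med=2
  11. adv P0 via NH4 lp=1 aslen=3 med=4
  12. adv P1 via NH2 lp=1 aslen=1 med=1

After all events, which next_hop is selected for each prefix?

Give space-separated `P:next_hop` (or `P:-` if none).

Op 1: best P0=- P1=NH1
Op 2: best P0=- P1=-
Op 3: best P0=NH4 P1=-
Op 4: best P0=NH4 P1=NH4
Op 5: best P0=NH4 P1=NH4
Op 6: best P0=NH4 P1=NH4
Op 7: best P0=NH4 P1=NH4
Op 8: best P0=NH4 P1=NH0
Op 9: best P0=NH4 P1=NH0
Op 10: best P0=NH4 P1=NH0
Op 11: best P0=NH4 P1=NH0
Op 12: best P0=NH4 P1=NH0

Answer: P0:NH4 P1:NH0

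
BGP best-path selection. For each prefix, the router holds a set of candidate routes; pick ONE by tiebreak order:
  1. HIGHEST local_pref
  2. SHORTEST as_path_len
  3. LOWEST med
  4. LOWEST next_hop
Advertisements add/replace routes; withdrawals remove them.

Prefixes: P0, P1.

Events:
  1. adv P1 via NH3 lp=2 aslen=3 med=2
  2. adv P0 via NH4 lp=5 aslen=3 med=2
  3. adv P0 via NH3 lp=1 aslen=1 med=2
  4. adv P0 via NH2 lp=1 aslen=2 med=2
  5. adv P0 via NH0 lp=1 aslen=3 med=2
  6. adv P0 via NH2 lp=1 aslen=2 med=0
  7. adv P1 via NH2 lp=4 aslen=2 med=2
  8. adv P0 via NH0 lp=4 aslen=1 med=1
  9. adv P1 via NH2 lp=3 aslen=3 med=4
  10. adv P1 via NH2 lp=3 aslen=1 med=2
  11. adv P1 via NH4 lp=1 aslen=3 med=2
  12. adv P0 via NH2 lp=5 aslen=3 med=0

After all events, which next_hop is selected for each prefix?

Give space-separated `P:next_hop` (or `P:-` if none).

Answer: P0:NH2 P1:NH2

Derivation:
Op 1: best P0=- P1=NH3
Op 2: best P0=NH4 P1=NH3
Op 3: best P0=NH4 P1=NH3
Op 4: best P0=NH4 P1=NH3
Op 5: best P0=NH4 P1=NH3
Op 6: best P0=NH4 P1=NH3
Op 7: best P0=NH4 P1=NH2
Op 8: best P0=NH4 P1=NH2
Op 9: best P0=NH4 P1=NH2
Op 10: best P0=NH4 P1=NH2
Op 11: best P0=NH4 P1=NH2
Op 12: best P0=NH2 P1=NH2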